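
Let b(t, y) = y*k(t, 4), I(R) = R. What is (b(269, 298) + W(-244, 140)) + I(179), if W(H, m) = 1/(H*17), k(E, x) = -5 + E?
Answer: 327073947/4148 ≈ 78851.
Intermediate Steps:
W(H, m) = 1/(17*H)
b(t, y) = y*(-5 + t)
(b(269, 298) + W(-244, 140)) + I(179) = (298*(-5 + 269) + (1/17)/(-244)) + 179 = (298*264 + (1/17)*(-1/244)) + 179 = (78672 - 1/4148) + 179 = 326331455/4148 + 179 = 327073947/4148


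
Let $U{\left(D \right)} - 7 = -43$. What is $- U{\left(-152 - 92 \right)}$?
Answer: $36$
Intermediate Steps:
$U{\left(D \right)} = -36$ ($U{\left(D \right)} = 7 - 43 = -36$)
$- U{\left(-152 - 92 \right)} = \left(-1\right) \left(-36\right) = 36$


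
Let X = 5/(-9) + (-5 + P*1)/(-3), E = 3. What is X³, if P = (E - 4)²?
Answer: 343/729 ≈ 0.47051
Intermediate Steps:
P = 1 (P = (3 - 4)² = (-1)² = 1)
X = 7/9 (X = 5/(-9) + (-5 + 1*1)/(-3) = 5*(-⅑) + (-5 + 1)*(-⅓) = -5/9 - 4*(-⅓) = -5/9 + 4/3 = 7/9 ≈ 0.77778)
X³ = (7/9)³ = 343/729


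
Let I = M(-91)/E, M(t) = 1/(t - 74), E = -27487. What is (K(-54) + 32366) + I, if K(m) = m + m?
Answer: 146301481591/4535355 ≈ 32258.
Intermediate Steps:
M(t) = 1/(-74 + t)
I = 1/4535355 (I = 1/(-74 - 91*(-27487)) = -1/27487/(-165) = -1/165*(-1/27487) = 1/4535355 ≈ 2.2049e-7)
K(m) = 2*m
(K(-54) + 32366) + I = (2*(-54) + 32366) + 1/4535355 = (-108 + 32366) + 1/4535355 = 32258 + 1/4535355 = 146301481591/4535355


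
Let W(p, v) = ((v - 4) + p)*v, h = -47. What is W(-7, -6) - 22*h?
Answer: 1136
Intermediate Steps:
W(p, v) = v*(-4 + p + v) (W(p, v) = ((-4 + v) + p)*v = (-4 + p + v)*v = v*(-4 + p + v))
W(-7, -6) - 22*h = -6*(-4 - 7 - 6) - 22*(-47) = -6*(-17) + 1034 = 102 + 1034 = 1136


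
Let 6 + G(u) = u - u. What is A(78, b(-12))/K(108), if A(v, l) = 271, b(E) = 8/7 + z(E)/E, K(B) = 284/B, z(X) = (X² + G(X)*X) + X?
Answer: 7317/71 ≈ 103.06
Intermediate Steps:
G(u) = -6 (G(u) = -6 + (u - u) = -6 + 0 = -6)
z(X) = X² - 5*X (z(X) = (X² - 6*X) + X = X² - 5*X)
b(E) = -27/7 + E (b(E) = 8/7 + (E*(-5 + E))/E = 8*(⅐) + (-5 + E) = 8/7 + (-5 + E) = -27/7 + E)
A(78, b(-12))/K(108) = 271/((284/108)) = 271/((284*(1/108))) = 271/(71/27) = 271*(27/71) = 7317/71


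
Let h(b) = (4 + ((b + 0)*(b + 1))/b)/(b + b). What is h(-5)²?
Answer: 0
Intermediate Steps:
h(b) = (5 + b)/(2*b) (h(b) = (4 + (b*(1 + b))/b)/((2*b)) = (4 + (1 + b))*(1/(2*b)) = (5 + b)*(1/(2*b)) = (5 + b)/(2*b))
h(-5)² = ((½)*(5 - 5)/(-5))² = ((½)*(-⅕)*0)² = 0² = 0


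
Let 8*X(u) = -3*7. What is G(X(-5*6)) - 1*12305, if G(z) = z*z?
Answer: -787079/64 ≈ -12298.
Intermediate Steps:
X(u) = -21/8 (X(u) = (-3*7)/8 = (⅛)*(-21) = -21/8)
G(z) = z²
G(X(-5*6)) - 1*12305 = (-21/8)² - 1*12305 = 441/64 - 12305 = -787079/64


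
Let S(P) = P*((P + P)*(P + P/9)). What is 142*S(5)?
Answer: 355000/9 ≈ 39444.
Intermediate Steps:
S(P) = 20*P³/9 (S(P) = P*((2*P)*(P + P*(⅑))) = P*((2*P)*(P + P/9)) = P*((2*P)*(10*P/9)) = P*(20*P²/9) = 20*P³/9)
142*S(5) = 142*((20/9)*5³) = 142*((20/9)*125) = 142*(2500/9) = 355000/9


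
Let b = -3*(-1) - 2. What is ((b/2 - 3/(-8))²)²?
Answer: 2401/4096 ≈ 0.58618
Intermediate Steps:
b = 1 (b = 3 - 2 = 1)
((b/2 - 3/(-8))²)² = ((1/2 - 3/(-8))²)² = ((1*(½) - 3*(-⅛))²)² = ((½ + 3/8)²)² = ((7/8)²)² = (49/64)² = 2401/4096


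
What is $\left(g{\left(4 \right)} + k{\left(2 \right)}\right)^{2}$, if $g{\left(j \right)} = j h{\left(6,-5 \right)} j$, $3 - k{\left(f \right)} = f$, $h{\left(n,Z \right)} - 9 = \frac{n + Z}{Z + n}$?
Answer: $25921$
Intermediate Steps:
$h{\left(n,Z \right)} = 10$ ($h{\left(n,Z \right)} = 9 + \frac{n + Z}{Z + n} = 9 + \frac{Z + n}{Z + n} = 9 + 1 = 10$)
$k{\left(f \right)} = 3 - f$
$g{\left(j \right)} = 10 j^{2}$ ($g{\left(j \right)} = j 10 j = 10 j j = 10 j^{2}$)
$\left(g{\left(4 \right)} + k{\left(2 \right)}\right)^{2} = \left(10 \cdot 4^{2} + \left(3 - 2\right)\right)^{2} = \left(10 \cdot 16 + \left(3 - 2\right)\right)^{2} = \left(160 + 1\right)^{2} = 161^{2} = 25921$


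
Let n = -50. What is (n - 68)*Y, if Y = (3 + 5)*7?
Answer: -6608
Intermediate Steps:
Y = 56 (Y = 8*7 = 56)
(n - 68)*Y = (-50 - 68)*56 = -118*56 = -6608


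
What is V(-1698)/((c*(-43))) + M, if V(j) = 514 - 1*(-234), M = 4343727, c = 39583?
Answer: 7393323070415/1702069 ≈ 4.3437e+6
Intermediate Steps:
V(j) = 748 (V(j) = 514 + 234 = 748)
V(-1698)/((c*(-43))) + M = 748/((39583*(-43))) + 4343727 = 748/(-1702069) + 4343727 = 748*(-1/1702069) + 4343727 = -748/1702069 + 4343727 = 7393323070415/1702069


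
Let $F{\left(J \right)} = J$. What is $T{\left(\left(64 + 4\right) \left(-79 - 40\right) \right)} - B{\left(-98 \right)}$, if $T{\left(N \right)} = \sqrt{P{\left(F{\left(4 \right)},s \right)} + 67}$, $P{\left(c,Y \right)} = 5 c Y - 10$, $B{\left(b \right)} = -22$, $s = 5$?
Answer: $22 + \sqrt{157} \approx 34.53$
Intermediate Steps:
$P{\left(c,Y \right)} = -10 + 5 Y c$ ($P{\left(c,Y \right)} = 5 Y c - 10 = -10 + 5 Y c$)
$T{\left(N \right)} = \sqrt{157}$ ($T{\left(N \right)} = \sqrt{\left(-10 + 5 \cdot 5 \cdot 4\right) + 67} = \sqrt{\left(-10 + 100\right) + 67} = \sqrt{90 + 67} = \sqrt{157}$)
$T{\left(\left(64 + 4\right) \left(-79 - 40\right) \right)} - B{\left(-98 \right)} = \sqrt{157} - -22 = \sqrt{157} + 22 = 22 + \sqrt{157}$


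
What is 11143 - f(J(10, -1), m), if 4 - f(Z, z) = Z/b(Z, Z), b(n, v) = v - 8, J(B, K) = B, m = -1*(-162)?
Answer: 11144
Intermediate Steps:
m = 162
b(n, v) = -8 + v
f(Z, z) = 4 - Z/(-8 + Z)
11143 - f(J(10, -1), m) = 11143 - (-32 + 3*10)/(-8 + 10) = 11143 - (-32 + 30)/2 = 11143 - (-2)/2 = 11143 - 1*(-1) = 11143 + 1 = 11144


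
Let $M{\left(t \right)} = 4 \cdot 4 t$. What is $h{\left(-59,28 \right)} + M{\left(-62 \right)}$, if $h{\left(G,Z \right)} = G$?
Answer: $-1051$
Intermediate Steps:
$M{\left(t \right)} = 16 t$
$h{\left(-59,28 \right)} + M{\left(-62 \right)} = -59 + 16 \left(-62\right) = -59 - 992 = -1051$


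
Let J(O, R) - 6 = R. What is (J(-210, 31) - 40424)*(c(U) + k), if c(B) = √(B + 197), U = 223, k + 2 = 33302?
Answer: -1344887100 - 80774*√105 ≈ -1.3457e+9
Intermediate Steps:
k = 33300 (k = -2 + 33302 = 33300)
J(O, R) = 6 + R
c(B) = √(197 + B)
(J(-210, 31) - 40424)*(c(U) + k) = ((6 + 31) - 40424)*(√(197 + 223) + 33300) = (37 - 40424)*(√420 + 33300) = -40387*(2*√105 + 33300) = -40387*(33300 + 2*√105) = -1344887100 - 80774*√105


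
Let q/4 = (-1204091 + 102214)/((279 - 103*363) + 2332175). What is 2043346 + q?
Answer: 4689607479982/2295065 ≈ 2.0433e+6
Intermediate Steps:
q = -4407508/2295065 (q = 4*((-1204091 + 102214)/((279 - 103*363) + 2332175)) = 4*(-1101877/((279 - 37389) + 2332175)) = 4*(-1101877/(-37110 + 2332175)) = 4*(-1101877/2295065) = -4407508/2295065 ≈ -1.9204)
2043346 + q = 2043346 - 4407508/2295065 = 4689607479982/2295065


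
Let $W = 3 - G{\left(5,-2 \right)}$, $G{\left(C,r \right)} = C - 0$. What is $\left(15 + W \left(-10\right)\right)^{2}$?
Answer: $1225$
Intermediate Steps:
$G{\left(C,r \right)} = C$ ($G{\left(C,r \right)} = C + 0 = C$)
$W = -2$ ($W = 3 - 5 = -2$)
$\left(15 + W \left(-10\right)\right)^{2} = \left(15 - -20\right)^{2} = \left(15 + 20\right)^{2} = 35^{2} = 1225$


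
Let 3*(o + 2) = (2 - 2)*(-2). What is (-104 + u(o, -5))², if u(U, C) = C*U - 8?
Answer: 10404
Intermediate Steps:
o = -2 (o = -2 + ((2 - 2)*(-2))/3 = -2 + (0*(-2))/3 = -2 + (⅓)*0 = -2 + 0 = -2)
u(U, C) = -8 + C*U
(-104 + u(o, -5))² = (-104 + (-8 - 5*(-2)))² = (-104 + (-8 + 10))² = (-104 + 2)² = (-102)² = 10404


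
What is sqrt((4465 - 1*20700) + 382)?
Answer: I*sqrt(15853) ≈ 125.91*I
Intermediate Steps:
sqrt((4465 - 1*20700) + 382) = sqrt((4465 - 20700) + 382) = sqrt(-16235 + 382) = sqrt(-15853) = I*sqrt(15853)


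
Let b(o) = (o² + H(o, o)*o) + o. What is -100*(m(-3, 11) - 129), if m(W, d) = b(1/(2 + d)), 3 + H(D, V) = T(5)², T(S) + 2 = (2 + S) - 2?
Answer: 2170900/169 ≈ 12846.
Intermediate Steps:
T(S) = -2 + S (T(S) = -2 + ((2 + S) - 2) = -2 + S)
H(D, V) = 6 (H(D, V) = -3 + (-2 + 5)² = -3 + 3² = -3 + 9 = 6)
b(o) = o² + 7*o (b(o) = (o² + 6*o) + o = o² + 7*o)
m(W, d) = (7 + 1/(2 + d))/(2 + d)
-100*(m(-3, 11) - 129) = -100*((15 + 7*11)/(2 + 11)² - 129) = -100*((15 + 77)/13² - 129) = -100*((1/169)*92 - 129) = -100*(92/169 - 129) = -100*(-21709/169) = 2170900/169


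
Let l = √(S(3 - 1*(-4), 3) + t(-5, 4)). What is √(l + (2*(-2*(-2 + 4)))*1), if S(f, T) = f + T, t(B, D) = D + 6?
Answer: √(-8 + 2*√5) ≈ 1.8783*I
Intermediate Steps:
t(B, D) = 6 + D
S(f, T) = T + f
l = 2*√5 (l = √((3 + (3 - 1*(-4))) + (6 + 4)) = √((3 + (3 + 4)) + 10) = √((3 + 7) + 10) = √(10 + 10) = √20 = 2*√5 ≈ 4.4721)
√(l + (2*(-2*(-2 + 4)))*1) = √(2*√5 + (2*(-2*(-2 + 4)))*1) = √(2*√5 + (2*(-2*2))*1) = √(2*√5 + (2*(-4))*1) = √(2*√5 - 8*1) = √(2*√5 - 8) = √(-8 + 2*√5)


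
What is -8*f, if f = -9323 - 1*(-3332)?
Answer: 47928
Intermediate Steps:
f = -5991 (f = -9323 + 3332 = -5991)
-8*f = -8*(-5991) = 47928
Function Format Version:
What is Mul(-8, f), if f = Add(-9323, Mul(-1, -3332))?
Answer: 47928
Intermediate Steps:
f = -5991 (f = Add(-9323, 3332) = -5991)
Mul(-8, f) = Mul(-8, -5991) = 47928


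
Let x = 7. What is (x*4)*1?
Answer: 28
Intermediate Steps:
(x*4)*1 = (7*4)*1 = 28*1 = 28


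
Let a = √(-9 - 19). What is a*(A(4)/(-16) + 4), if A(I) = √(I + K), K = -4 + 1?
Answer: 63*I*√7/8 ≈ 20.835*I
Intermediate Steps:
K = -3
A(I) = √(-3 + I) (A(I) = √(I - 3) = √(-3 + I))
a = 2*I*√7 (a = √(-28) = 2*I*√7 ≈ 5.2915*I)
a*(A(4)/(-16) + 4) = (2*I*√7)*(√(-3 + 4)/(-16) + 4) = (2*I*√7)*(√1*(-1/16) + 4) = (2*I*√7)*(1*(-1/16) + 4) = (2*I*√7)*(-1/16 + 4) = (2*I*√7)*(63/16) = 63*I*√7/8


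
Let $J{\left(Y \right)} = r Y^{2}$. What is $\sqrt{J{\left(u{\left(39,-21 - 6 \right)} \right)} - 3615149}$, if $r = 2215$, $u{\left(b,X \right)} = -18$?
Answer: $i \sqrt{2897489} \approx 1702.2 i$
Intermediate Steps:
$J{\left(Y \right)} = 2215 Y^{2}$
$\sqrt{J{\left(u{\left(39,-21 - 6 \right)} \right)} - 3615149} = \sqrt{2215 \left(-18\right)^{2} - 3615149} = \sqrt{2215 \cdot 324 - 3615149} = \sqrt{717660 - 3615149} = \sqrt{-2897489} = i \sqrt{2897489}$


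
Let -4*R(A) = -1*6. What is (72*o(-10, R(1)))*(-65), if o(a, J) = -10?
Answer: 46800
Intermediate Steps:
R(A) = 3/2 (R(A) = -(-1)*6/4 = -¼*(-6) = 3/2)
(72*o(-10, R(1)))*(-65) = (72*(-10))*(-65) = -720*(-65) = 46800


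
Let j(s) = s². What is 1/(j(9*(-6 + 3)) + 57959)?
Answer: 1/58688 ≈ 1.7039e-5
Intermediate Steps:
1/(j(9*(-6 + 3)) + 57959) = 1/((9*(-6 + 3))² + 57959) = 1/((9*(-3))² + 57959) = 1/((-27)² + 57959) = 1/(729 + 57959) = 1/58688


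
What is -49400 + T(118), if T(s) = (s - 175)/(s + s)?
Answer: -11658457/236 ≈ -49400.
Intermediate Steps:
T(s) = (-175 + s)/(2*s) (T(s) = (-175 + s)/((2*s)) = (-175 + s)*(1/(2*s)) = (-175 + s)/(2*s))
-49400 + T(118) = -49400 + (1/2)*(-175 + 118)/118 = -49400 + (1/2)*(1/118)*(-57) = -49400 - 57/236 = -11658457/236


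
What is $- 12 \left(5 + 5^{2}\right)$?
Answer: $-360$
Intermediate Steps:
$- 12 \left(5 + 5^{2}\right) = - 12 \left(5 + 25\right) = \left(-12\right) 30 = -360$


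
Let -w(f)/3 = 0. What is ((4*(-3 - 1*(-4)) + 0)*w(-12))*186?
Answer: 0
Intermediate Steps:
w(f) = 0 (w(f) = -3*0 = 0)
((4*(-3 - 1*(-4)) + 0)*w(-12))*186 = ((4*(-3 - 1*(-4)) + 0)*0)*186 = ((4*(-3 + 4) + 0)*0)*186 = ((4*1 + 0)*0)*186 = ((4 + 0)*0)*186 = (4*0)*186 = 0*186 = 0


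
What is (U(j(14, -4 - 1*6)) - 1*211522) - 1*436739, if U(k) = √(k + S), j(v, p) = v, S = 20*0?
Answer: -648261 + √14 ≈ -6.4826e+5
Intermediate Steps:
S = 0
U(k) = √k (U(k) = √(k + 0) = √k)
(U(j(14, -4 - 1*6)) - 1*211522) - 1*436739 = (√14 - 1*211522) - 1*436739 = (√14 - 211522) - 436739 = (-211522 + √14) - 436739 = -648261 + √14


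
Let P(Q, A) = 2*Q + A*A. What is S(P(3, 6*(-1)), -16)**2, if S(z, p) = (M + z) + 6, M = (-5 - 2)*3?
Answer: 729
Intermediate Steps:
M = -21 (M = -7*3 = -21)
P(Q, A) = A**2 + 2*Q (P(Q, A) = 2*Q + A**2 = A**2 + 2*Q)
S(z, p) = -15 + z (S(z, p) = (-21 + z) + 6 = -15 + z)
S(P(3, 6*(-1)), -16)**2 = (-15 + ((6*(-1))**2 + 2*3))**2 = (-15 + ((-6)**2 + 6))**2 = (-15 + (36 + 6))**2 = (-15 + 42)**2 = 27**2 = 729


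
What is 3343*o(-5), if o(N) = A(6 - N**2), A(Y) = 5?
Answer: 16715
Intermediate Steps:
o(N) = 5
3343*o(-5) = 3343*5 = 16715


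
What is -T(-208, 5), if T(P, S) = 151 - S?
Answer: -146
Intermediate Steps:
-T(-208, 5) = -(151 - 1*5) = -(151 - 5) = -1*146 = -146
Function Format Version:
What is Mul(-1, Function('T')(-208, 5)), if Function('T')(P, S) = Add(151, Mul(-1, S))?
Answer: -146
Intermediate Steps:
Mul(-1, Function('T')(-208, 5)) = Mul(-1, Add(151, Mul(-1, 5))) = Mul(-1, Add(151, -5)) = Mul(-1, 146) = -146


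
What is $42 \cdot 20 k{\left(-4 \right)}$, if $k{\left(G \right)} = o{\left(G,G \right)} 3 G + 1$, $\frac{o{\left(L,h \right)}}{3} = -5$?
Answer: $152040$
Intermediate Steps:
$o{\left(L,h \right)} = -15$ ($o{\left(L,h \right)} = 3 \left(-5\right) = -15$)
$k{\left(G \right)} = 1 - 45 G$ ($k{\left(G \right)} = - 15 \cdot 3 G + 1 = - 45 G + 1 = 1 - 45 G$)
$42 \cdot 20 k{\left(-4 \right)} = 42 \cdot 20 \left(1 - -180\right) = 840 \left(1 + 180\right) = 840 \cdot 181 = 152040$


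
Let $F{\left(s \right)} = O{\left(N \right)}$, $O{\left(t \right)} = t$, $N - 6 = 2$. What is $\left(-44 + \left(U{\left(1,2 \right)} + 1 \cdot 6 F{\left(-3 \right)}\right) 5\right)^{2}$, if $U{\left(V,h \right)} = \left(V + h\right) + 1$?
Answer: $46656$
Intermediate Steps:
$N = 8$ ($N = 6 + 2 = 8$)
$F{\left(s \right)} = 8$
$U{\left(V,h \right)} = 1 + V + h$
$\left(-44 + \left(U{\left(1,2 \right)} + 1 \cdot 6 F{\left(-3 \right)}\right) 5\right)^{2} = \left(-44 + \left(\left(1 + 1 + 2\right) + 1 \cdot 6 \cdot 8\right) 5\right)^{2} = \left(-44 + \left(4 + 6 \cdot 8\right) 5\right)^{2} = \left(-44 + \left(4 + 48\right) 5\right)^{2} = \left(-44 + 52 \cdot 5\right)^{2} = \left(-44 + 260\right)^{2} = 216^{2} = 46656$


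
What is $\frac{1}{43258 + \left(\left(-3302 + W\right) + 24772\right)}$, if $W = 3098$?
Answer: $\frac{1}{67826} \approx 1.4744 \cdot 10^{-5}$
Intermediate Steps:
$\frac{1}{43258 + \left(\left(-3302 + W\right) + 24772\right)} = \frac{1}{43258 + \left(\left(-3302 + 3098\right) + 24772\right)} = \frac{1}{43258 + \left(-204 + 24772\right)} = \frac{1}{43258 + 24568} = \frac{1}{67826}$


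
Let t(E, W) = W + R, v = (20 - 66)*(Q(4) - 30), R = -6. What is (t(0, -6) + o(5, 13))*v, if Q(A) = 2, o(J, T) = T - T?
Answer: -15456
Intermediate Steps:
o(J, T) = 0
v = 1288 (v = (20 - 66)*(2 - 30) = -46*(-28) = 1288)
t(E, W) = -6 + W (t(E, W) = W - 6 = -6 + W)
(t(0, -6) + o(5, 13))*v = ((-6 - 6) + 0)*1288 = (-12 + 0)*1288 = -12*1288 = -15456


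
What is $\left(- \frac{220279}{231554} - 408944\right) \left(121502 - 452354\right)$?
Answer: $\frac{15664657626597630}{115777} \approx 1.353 \cdot 10^{11}$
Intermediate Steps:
$\left(- \frac{220279}{231554} - 408944\right) \left(121502 - 452354\right) = \left(\left(-220279\right) \frac{1}{231554} - 408944\right) \left(-330852\right) = \left(- \frac{220279}{231554} - 408944\right) \left(-330852\right) = \left(- \frac{94692839255}{231554}\right) \left(-330852\right) = \frac{15664657626597630}{115777}$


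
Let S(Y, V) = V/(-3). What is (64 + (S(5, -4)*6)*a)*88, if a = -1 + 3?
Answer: 7040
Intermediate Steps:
a = 2
S(Y, V) = -V/3 (S(Y, V) = V*(-1/3) = -V/3)
(64 + (S(5, -4)*6)*a)*88 = (64 + (-1/3*(-4)*6)*2)*88 = (64 + ((4/3)*6)*2)*88 = (64 + 8*2)*88 = (64 + 16)*88 = 80*88 = 7040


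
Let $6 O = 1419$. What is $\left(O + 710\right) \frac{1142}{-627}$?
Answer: $- \frac{360301}{209} \approx -1723.9$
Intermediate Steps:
$O = \frac{473}{2}$ ($O = \frac{1}{6} \cdot 1419 = \frac{473}{2} \approx 236.5$)
$\left(O + 710\right) \frac{1142}{-627} = \left(\frac{473}{2} + 710\right) \frac{1142}{-627} = \frac{1893 \cdot 1142 \left(- \frac{1}{627}\right)}{2} = \frac{1893}{2} \left(- \frac{1142}{627}\right) = - \frac{360301}{209}$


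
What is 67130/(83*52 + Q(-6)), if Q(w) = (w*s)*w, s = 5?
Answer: 33565/2248 ≈ 14.931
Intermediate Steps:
Q(w) = 5*w**2 (Q(w) = (w*5)*w = (5*w)*w = 5*w**2)
67130/(83*52 + Q(-6)) = 67130/(83*52 + 5*(-6)**2) = 67130/(4316 + 5*36) = 67130/(4316 + 180) = 67130/4496 = 67130*(1/4496) = 33565/2248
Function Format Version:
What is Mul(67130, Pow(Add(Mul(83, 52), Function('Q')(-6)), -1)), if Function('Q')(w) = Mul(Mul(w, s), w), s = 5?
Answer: Rational(33565, 2248) ≈ 14.931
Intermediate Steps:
Function('Q')(w) = Mul(5, Pow(w, 2)) (Function('Q')(w) = Mul(Mul(w, 5), w) = Mul(Mul(5, w), w) = Mul(5, Pow(w, 2)))
Mul(67130, Pow(Add(Mul(83, 52), Function('Q')(-6)), -1)) = Mul(67130, Pow(Add(Mul(83, 52), Mul(5, Pow(-6, 2))), -1)) = Mul(67130, Pow(Add(4316, Mul(5, 36)), -1)) = Mul(67130, Pow(Add(4316, 180), -1)) = Mul(67130, Pow(4496, -1)) = Mul(67130, Rational(1, 4496)) = Rational(33565, 2248)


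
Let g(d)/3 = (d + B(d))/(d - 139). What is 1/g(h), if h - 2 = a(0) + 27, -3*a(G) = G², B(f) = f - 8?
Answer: -11/15 ≈ -0.73333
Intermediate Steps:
B(f) = -8 + f
a(G) = -G²/3
h = 29 (h = 2 + (-⅓*0² + 27) = 2 + (-⅓*0 + 27) = 2 + (0 + 27) = 2 + 27 = 29)
g(d) = 3*(-8 + 2*d)/(-139 + d) (g(d) = 3*((d + (-8 + d))/(d - 139)) = 3*((-8 + 2*d)/(-139 + d)) = 3*(-8 + 2*d)/(-139 + d))
1/g(h) = 1/(6*(-4 + 29)/(-139 + 29)) = 1/(6*25/(-110)) = 1/(6*(-1/110)*25) = 1/(-15/11) = -11/15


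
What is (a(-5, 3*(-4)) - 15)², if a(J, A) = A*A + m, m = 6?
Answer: 18225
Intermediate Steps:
a(J, A) = 6 + A² (a(J, A) = A*A + 6 = A² + 6 = 6 + A²)
(a(-5, 3*(-4)) - 15)² = ((6 + (3*(-4))²) - 15)² = ((6 + (-12)²) - 15)² = ((6 + 144) - 15)² = (150 - 15)² = 135² = 18225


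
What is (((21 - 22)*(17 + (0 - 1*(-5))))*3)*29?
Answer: -1914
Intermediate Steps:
(((21 - 22)*(17 + (0 - 1*(-5))))*3)*29 = (-(17 + (0 + 5))*3)*29 = (-(17 + 5)*3)*29 = (-1*22*3)*29 = -22*3*29 = -66*29 = -1914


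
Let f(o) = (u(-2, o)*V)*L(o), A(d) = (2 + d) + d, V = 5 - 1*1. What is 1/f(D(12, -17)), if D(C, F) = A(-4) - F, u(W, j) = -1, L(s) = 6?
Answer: -1/24 ≈ -0.041667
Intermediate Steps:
V = 4 (V = 5 - 1 = 4)
A(d) = 2 + 2*d
D(C, F) = -6 - F (D(C, F) = (2 + 2*(-4)) - F = (2 - 8) - F = -6 - F)
f(o) = -24 (f(o) = -1*4*6 = -4*6 = -24)
1/f(D(12, -17)) = 1/(-24) = -1/24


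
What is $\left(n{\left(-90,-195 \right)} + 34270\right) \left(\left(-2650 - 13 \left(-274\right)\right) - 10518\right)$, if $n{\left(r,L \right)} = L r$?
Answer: $-497782920$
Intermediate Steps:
$\left(n{\left(-90,-195 \right)} + 34270\right) \left(\left(-2650 - 13 \left(-274\right)\right) - 10518\right) = \left(\left(-195\right) \left(-90\right) + 34270\right) \left(\left(-2650 - 13 \left(-274\right)\right) - 10518\right) = \left(17550 + 34270\right) \left(\left(-2650 - -3562\right) - 10518\right) = 51820 \left(\left(-2650 + 3562\right) - 10518\right) = 51820 \left(912 - 10518\right) = 51820 \left(-9606\right) = -497782920$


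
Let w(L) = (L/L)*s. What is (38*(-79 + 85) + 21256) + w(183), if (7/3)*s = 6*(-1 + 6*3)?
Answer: 150694/7 ≈ 21528.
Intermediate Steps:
s = 306/7 (s = 3*(6*(-1 + 6*3))/7 = 3*(6*(-1 + 18))/7 = 3*(6*17)/7 = (3/7)*102 = 306/7 ≈ 43.714)
w(L) = 306/7 (w(L) = (L/L)*(306/7) = 1*(306/7) = 306/7)
(38*(-79 + 85) + 21256) + w(183) = (38*(-79 + 85) + 21256) + 306/7 = (38*6 + 21256) + 306/7 = (228 + 21256) + 306/7 = 21484 + 306/7 = 150694/7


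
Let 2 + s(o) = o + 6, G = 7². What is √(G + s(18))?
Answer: √71 ≈ 8.4261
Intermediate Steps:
G = 49
s(o) = 4 + o (s(o) = -2 + (o + 6) = -2 + (6 + o) = 4 + o)
√(G + s(18)) = √(49 + (4 + 18)) = √(49 + 22) = √71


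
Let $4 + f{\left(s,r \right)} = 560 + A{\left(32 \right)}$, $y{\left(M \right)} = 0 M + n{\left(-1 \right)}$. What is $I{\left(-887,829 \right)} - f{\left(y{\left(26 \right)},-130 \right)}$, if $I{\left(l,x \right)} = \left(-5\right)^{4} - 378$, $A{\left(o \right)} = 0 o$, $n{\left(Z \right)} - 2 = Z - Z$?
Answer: $-309$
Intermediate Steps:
$n{\left(Z \right)} = 2$ ($n{\left(Z \right)} = 2 + \left(Z - Z\right) = 2 + 0 = 2$)
$y{\left(M \right)} = 2$ ($y{\left(M \right)} = 0 M + 2 = 0 + 2 = 2$)
$A{\left(o \right)} = 0$
$I{\left(l,x \right)} = 247$ ($I{\left(l,x \right)} = 625 - 378 = 247$)
$f{\left(s,r \right)} = 556$ ($f{\left(s,r \right)} = -4 + \left(560 + 0\right) = -4 + 560 = 556$)
$I{\left(-887,829 \right)} - f{\left(y{\left(26 \right)},-130 \right)} = 247 - 556 = -309$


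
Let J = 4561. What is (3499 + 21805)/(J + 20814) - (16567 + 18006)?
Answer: -877264571/25375 ≈ -34572.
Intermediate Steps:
(3499 + 21805)/(J + 20814) - (16567 + 18006) = (3499 + 21805)/(4561 + 20814) - (16567 + 18006) = 25304/25375 - 1*34573 = 25304*(1/25375) - 34573 = 25304/25375 - 34573 = -877264571/25375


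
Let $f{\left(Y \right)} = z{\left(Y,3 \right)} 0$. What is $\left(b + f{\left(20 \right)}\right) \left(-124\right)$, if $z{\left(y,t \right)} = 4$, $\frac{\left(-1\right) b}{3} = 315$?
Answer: $117180$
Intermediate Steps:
$b = -945$ ($b = \left(-3\right) 315 = -945$)
$f{\left(Y \right)} = 0$ ($f{\left(Y \right)} = 4 \cdot 0 = 0$)
$\left(b + f{\left(20 \right)}\right) \left(-124\right) = \left(-945 + 0\right) \left(-124\right) = \left(-945\right) \left(-124\right) = 117180$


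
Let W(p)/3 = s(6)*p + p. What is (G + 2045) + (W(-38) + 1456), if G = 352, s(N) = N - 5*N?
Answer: 6475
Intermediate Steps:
s(N) = -4*N
W(p) = -69*p (W(p) = 3*((-4*6)*p + p) = 3*(-24*p + p) = 3*(-23*p) = -69*p)
(G + 2045) + (W(-38) + 1456) = (352 + 2045) + (-69*(-38) + 1456) = 2397 + (2622 + 1456) = 2397 + 4078 = 6475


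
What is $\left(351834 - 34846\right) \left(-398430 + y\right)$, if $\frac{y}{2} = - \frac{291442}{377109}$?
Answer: $- \frac{47628119570556952}{377109} \approx -1.263 \cdot 10^{11}$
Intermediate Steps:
$y = - \frac{582884}{377109}$ ($y = 2 \left(- \frac{291442}{377109}\right) = - \frac{582884}{377109} \approx -1.5457$)
$\left(351834 - 34846\right) \left(-398430 + y\right) = \left(351834 - 34846\right) \left(-398430 - \frac{582884}{377109}\right) = 316988 \left(- \frac{150252121754}{377109}\right) = - \frac{47628119570556952}{377109}$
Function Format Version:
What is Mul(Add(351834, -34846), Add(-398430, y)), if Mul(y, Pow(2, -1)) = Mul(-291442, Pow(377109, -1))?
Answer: Rational(-47628119570556952, 377109) ≈ -1.2630e+11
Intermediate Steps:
y = Rational(-582884, 377109) (y = Mul(2, Mul(-291442, Pow(377109, -1))) = Mul(2, Mul(-291442, Rational(1, 377109))) = Mul(2, Rational(-291442, 377109)) = Rational(-582884, 377109) ≈ -1.5457)
Mul(Add(351834, -34846), Add(-398430, y)) = Mul(Add(351834, -34846), Add(-398430, Rational(-582884, 377109))) = Mul(316988, Rational(-150252121754, 377109)) = Rational(-47628119570556952, 377109)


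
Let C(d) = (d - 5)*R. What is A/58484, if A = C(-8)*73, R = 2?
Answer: -949/29242 ≈ -0.032453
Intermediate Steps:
C(d) = -10 + 2*d (C(d) = (d - 5)*2 = (-5 + d)*2 = -10 + 2*d)
A = -1898 (A = (-10 + 2*(-8))*73 = (-10 - 16)*73 = -26*73 = -1898)
A/58484 = -1898/58484 = -1898*1/58484 = -949/29242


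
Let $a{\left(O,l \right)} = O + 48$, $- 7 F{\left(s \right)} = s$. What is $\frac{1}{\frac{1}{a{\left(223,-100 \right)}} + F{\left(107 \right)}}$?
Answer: $- \frac{1897}{28990} \approx -0.065436$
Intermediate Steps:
$F{\left(s \right)} = - \frac{s}{7}$
$a{\left(O,l \right)} = 48 + O$
$\frac{1}{\frac{1}{a{\left(223,-100 \right)}} + F{\left(107 \right)}} = \frac{1}{\frac{1}{48 + 223} - \frac{107}{7}} = \frac{1}{\frac{1}{271} - \frac{107}{7}} = \frac{1}{- \frac{28990}{1897}} = - \frac{1897}{28990}$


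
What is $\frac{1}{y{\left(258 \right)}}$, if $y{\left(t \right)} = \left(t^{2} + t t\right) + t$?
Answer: $\frac{1}{133386} \approx 7.497 \cdot 10^{-6}$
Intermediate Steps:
$y{\left(t \right)} = t + 2 t^{2}$ ($y{\left(t \right)} = \left(t^{2} + t^{2}\right) + t = 2 t^{2} + t = t + 2 t^{2}$)
$\frac{1}{y{\left(258 \right)}} = \frac{1}{258 \left(1 + 2 \cdot 258\right)} = \frac{1}{258 \left(1 + 516\right)} = \frac{1}{258 \cdot 517} = \frac{1}{133386}$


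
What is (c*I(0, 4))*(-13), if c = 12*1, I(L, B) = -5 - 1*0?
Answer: 780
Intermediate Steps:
I(L, B) = -5 (I(L, B) = -5 + 0 = -5)
c = 12
(c*I(0, 4))*(-13) = (12*(-5))*(-13) = -60*(-13) = 780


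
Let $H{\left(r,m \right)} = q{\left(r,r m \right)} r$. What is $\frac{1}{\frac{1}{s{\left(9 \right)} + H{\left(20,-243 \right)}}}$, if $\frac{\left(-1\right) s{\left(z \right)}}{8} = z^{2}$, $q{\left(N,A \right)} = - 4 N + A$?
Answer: $-99448$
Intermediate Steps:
$q{\left(N,A \right)} = A - 4 N$
$s{\left(z \right)} = - 8 z^{2}$
$H{\left(r,m \right)} = r \left(- 4 r + m r\right)$ ($H{\left(r,m \right)} = \left(r m - 4 r\right) r = \left(m r - 4 r\right) r = \left(- 4 r + m r\right) r = r \left(- 4 r + m r\right)$)
$\frac{1}{\frac{1}{s{\left(9 \right)} + H{\left(20,-243 \right)}}} = \frac{1}{\frac{1}{- 8 \cdot 9^{2} + 20^{2} \left(-4 - 243\right)}} = \frac{1}{\frac{1}{\left(-8\right) 81 + 400 \left(-247\right)}} = \frac{1}{\frac{1}{-648 - 98800}} = \frac{1}{\frac{1}{-99448}} = \frac{1}{- \frac{1}{99448}} = -99448$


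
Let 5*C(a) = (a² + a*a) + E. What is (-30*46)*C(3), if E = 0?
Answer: -4968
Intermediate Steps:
C(a) = 2*a²/5 (C(a) = ((a² + a*a) + 0)/5 = ((a² + a²) + 0)/5 = (2*a² + 0)/5 = (2*a²)/5 = 2*a²/5)
(-30*46)*C(3) = (-30*46)*((⅖)*3²) = -552*9 = -1380*18/5 = -4968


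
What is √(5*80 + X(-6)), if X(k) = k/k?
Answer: √401 ≈ 20.025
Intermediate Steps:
X(k) = 1
√(5*80 + X(-6)) = √(5*80 + 1) = √(400 + 1) = √401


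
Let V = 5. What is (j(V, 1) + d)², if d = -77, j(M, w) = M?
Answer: 5184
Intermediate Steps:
(j(V, 1) + d)² = (5 - 77)² = (-72)² = 5184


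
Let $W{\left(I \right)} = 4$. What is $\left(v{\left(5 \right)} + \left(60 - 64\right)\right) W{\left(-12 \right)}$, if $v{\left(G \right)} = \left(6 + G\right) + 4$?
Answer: $44$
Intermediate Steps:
$v{\left(G \right)} = 10 + G$
$\left(v{\left(5 \right)} + \left(60 - 64\right)\right) W{\left(-12 \right)} = \left(\left(10 + 5\right) + \left(60 - 64\right)\right) 4 = \left(15 + \left(60 - 64\right)\right) 4 = \left(15 - 4\right) 4 = 11 \cdot 4 = 44$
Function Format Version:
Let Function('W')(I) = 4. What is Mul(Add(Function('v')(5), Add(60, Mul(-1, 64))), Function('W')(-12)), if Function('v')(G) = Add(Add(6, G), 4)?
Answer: 44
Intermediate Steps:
Function('v')(G) = Add(10, G)
Mul(Add(Function('v')(5), Add(60, Mul(-1, 64))), Function('W')(-12)) = Mul(Add(Add(10, 5), Add(60, Mul(-1, 64))), 4) = Mul(Add(15, Add(60, -64)), 4) = Mul(Add(15, -4), 4) = Mul(11, 4) = 44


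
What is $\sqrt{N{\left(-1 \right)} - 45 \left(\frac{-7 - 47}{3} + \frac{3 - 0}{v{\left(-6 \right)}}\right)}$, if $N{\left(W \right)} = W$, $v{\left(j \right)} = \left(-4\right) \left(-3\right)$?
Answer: $\frac{\sqrt{3191}}{2} \approx 28.244$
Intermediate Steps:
$v{\left(j \right)} = 12$
$\sqrt{N{\left(-1 \right)} - 45 \left(\frac{-7 - 47}{3} + \frac{3 - 0}{v{\left(-6 \right)}}\right)} = \sqrt{-1 - 45 \left(\frac{-7 - 47}{3} + \frac{3 - 0}{12}\right)} = \sqrt{-1 - 45 \left(\left(-54\right) \frac{1}{3} + \left(3 + 0\right) \frac{1}{12}\right)} = \sqrt{-1 - 45 \left(-18 + 3 \cdot \frac{1}{12}\right)} = \sqrt{-1 - 45 \left(-18 + \frac{1}{4}\right)} = \sqrt{-1 - - \frac{3195}{4}} = \sqrt{-1 + \frac{3195}{4}} = \sqrt{\frac{3191}{4}} = \frac{\sqrt{3191}}{2}$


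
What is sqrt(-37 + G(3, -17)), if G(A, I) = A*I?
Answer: 2*I*sqrt(22) ≈ 9.3808*I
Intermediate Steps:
sqrt(-37 + G(3, -17)) = sqrt(-37 + 3*(-17)) = sqrt(-37 - 51) = sqrt(-88) = 2*I*sqrt(22)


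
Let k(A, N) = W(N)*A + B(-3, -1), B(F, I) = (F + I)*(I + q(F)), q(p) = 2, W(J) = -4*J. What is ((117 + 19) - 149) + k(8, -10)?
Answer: 303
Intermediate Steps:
B(F, I) = (2 + I)*(F + I) (B(F, I) = (F + I)*(I + 2) = (F + I)*(2 + I) = (2 + I)*(F + I))
k(A, N) = -4 - 4*A*N (k(A, N) = (-4*N)*A + ((-1)² + 2*(-3) + 2*(-1) - 3*(-1)) = -4*A*N + (1 - 6 - 2 + 3) = -4*A*N - 4 = -4 - 4*A*N)
((117 + 19) - 149) + k(8, -10) = ((117 + 19) - 149) + (-4 - 4*8*(-10)) = (136 - 149) + (-4 + 320) = -13 + 316 = 303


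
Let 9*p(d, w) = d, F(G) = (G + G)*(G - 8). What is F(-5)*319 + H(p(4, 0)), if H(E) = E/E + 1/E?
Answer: 165893/4 ≈ 41473.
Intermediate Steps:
F(G) = 2*G*(-8 + G) (F(G) = (2*G)*(-8 + G) = 2*G*(-8 + G))
p(d, w) = d/9
H(E) = 1 + 1/E
F(-5)*319 + H(p(4, 0)) = (2*(-5)*(-8 - 5))*319 + (1 + (1/9)*4)/(((1/9)*4)) = (2*(-5)*(-13))*319 + (1 + 4/9)/(4/9) = 130*319 + (9/4)*(13/9) = 41470 + 13/4 = 165893/4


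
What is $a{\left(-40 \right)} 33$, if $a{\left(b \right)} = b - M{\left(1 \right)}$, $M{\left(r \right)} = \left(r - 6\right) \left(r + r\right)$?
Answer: $-990$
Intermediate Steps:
$M{\left(r \right)} = 2 r \left(-6 + r\right)$ ($M{\left(r \right)} = \left(-6 + r\right) 2 r = 2 r \left(-6 + r\right)$)
$a{\left(b \right)} = 10 + b$ ($a{\left(b \right)} = b - 2 \cdot 1 \left(-6 + 1\right) = b - 2 \cdot 1 \left(-5\right) = b - -10 = b + 10 = 10 + b$)
$a{\left(-40 \right)} 33 = \left(10 - 40\right) 33 = \left(-30\right) 33 = -990$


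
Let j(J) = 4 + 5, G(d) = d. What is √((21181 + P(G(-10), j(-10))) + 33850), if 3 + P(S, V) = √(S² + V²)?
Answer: √(55028 + √181) ≈ 234.61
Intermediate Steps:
j(J) = 9
P(S, V) = -3 + √(S² + V²)
√((21181 + P(G(-10), j(-10))) + 33850) = √((21181 + (-3 + √((-10)² + 9²))) + 33850) = √((21181 + (-3 + √(100 + 81))) + 33850) = √((21181 + (-3 + √181)) + 33850) = √((21178 + √181) + 33850) = √(55028 + √181)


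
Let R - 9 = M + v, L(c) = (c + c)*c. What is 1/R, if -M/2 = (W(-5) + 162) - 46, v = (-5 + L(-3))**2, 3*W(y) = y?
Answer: -3/152 ≈ -0.019737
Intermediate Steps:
L(c) = 2*c**2 (L(c) = (2*c)*c = 2*c**2)
W(y) = y/3
v = 169 (v = (-5 + 2*(-3)**2)**2 = (-5 + 2*9)**2 = (-5 + 18)**2 = 13**2 = 169)
M = -686/3 (M = -2*(((1/3)*(-5) + 162) - 46) = -2*((-5/3 + 162) - 46) = -2*(481/3 - 46) = -2*343/3 = -686/3 ≈ -228.67)
R = -152/3 (R = 9 + (-686/3 + 169) = 9 - 179/3 = -152/3 ≈ -50.667)
1/R = 1/(-152/3) = -3/152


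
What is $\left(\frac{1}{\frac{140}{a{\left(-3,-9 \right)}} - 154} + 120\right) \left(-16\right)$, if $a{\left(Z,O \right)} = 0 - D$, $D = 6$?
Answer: $- \frac{255348}{133} \approx -1919.9$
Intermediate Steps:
$a{\left(Z,O \right)} = -6$ ($a{\left(Z,O \right)} = 0 - 6 = -6$)
$\left(\frac{1}{\frac{140}{a{\left(-3,-9 \right)}} - 154} + 120\right) \left(-16\right) = \left(\frac{1}{\frac{140}{-6} - 154} + 120\right) \left(-16\right) = \left(\frac{1}{140 \left(- \frac{1}{6}\right) - 154} + 120\right) \left(-16\right) = \left(\frac{1}{- \frac{70}{3} - 154} + 120\right) \left(-16\right) = \left(\frac{1}{- \frac{532}{3}} + 120\right) \left(-16\right) = \left(- \frac{3}{532} + 120\right) \left(-16\right) = \frac{63837}{532} \left(-16\right) = - \frac{255348}{133}$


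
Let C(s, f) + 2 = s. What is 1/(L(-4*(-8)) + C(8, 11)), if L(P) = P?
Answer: 1/38 ≈ 0.026316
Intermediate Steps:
C(s, f) = -2 + s
1/(L(-4*(-8)) + C(8, 11)) = 1/(-4*(-8) + (-2 + 8)) = 1/(32 + 6) = 1/38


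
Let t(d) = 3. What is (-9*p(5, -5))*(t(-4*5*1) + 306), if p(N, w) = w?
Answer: 13905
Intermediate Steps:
(-9*p(5, -5))*(t(-4*5*1) + 306) = (-9*(-5))*(3 + 306) = 45*309 = 13905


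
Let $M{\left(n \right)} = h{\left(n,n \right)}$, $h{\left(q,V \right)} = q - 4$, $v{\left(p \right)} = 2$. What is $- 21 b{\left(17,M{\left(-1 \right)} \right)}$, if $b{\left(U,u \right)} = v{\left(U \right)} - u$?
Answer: $-147$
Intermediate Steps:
$h{\left(q,V \right)} = -4 + q$ ($h{\left(q,V \right)} = q - 4 = -4 + q$)
$M{\left(n \right)} = -4 + n$
$b{\left(U,u \right)} = 2 - u$
$- 21 b{\left(17,M{\left(-1 \right)} \right)} = - 21 \left(2 - \left(-4 - 1\right)\right) = - 21 \left(2 - -5\right) = - 21 \left(2 + 5\right) = \left(-21\right) 7 = -147$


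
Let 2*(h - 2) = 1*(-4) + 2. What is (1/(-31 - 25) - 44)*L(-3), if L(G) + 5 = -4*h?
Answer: 22185/56 ≈ 396.16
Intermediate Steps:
h = 1 (h = 2 + (1*(-4) + 2)/2 = 2 + (-4 + 2)/2 = 2 + (½)*(-2) = 2 - 1 = 1)
L(G) = -9 (L(G) = -5 - 4*1 = -5 - 4 = -9)
(1/(-31 - 25) - 44)*L(-3) = (1/(-31 - 25) - 44)*(-9) = (1/(-56) - 44)*(-9) = (-1/56 - 44)*(-9) = -2465/56*(-9) = 22185/56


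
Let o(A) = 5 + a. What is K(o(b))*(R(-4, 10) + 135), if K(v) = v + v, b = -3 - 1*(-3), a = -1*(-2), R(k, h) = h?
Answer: 2030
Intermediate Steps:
a = 2
b = 0 (b = -3 + 3 = 0)
o(A) = 7 (o(A) = 5 + 2 = 7)
K(v) = 2*v
K(o(b))*(R(-4, 10) + 135) = (2*7)*(10 + 135) = 14*145 = 2030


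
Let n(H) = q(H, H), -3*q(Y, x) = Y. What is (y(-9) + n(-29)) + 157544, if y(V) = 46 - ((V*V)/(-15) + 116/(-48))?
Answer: 9456449/60 ≈ 1.5761e+5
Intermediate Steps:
q(Y, x) = -Y/3
n(H) = -H/3
y(V) = 581/12 + V²/15 (y(V) = 46 - (V²*(-1/15) + 116*(-1/48)) = 46 - (-V²/15 - 29/12) = 46 - (-29/12 - V²/15) = 46 + (29/12 + V²/15) = 581/12 + V²/15)
(y(-9) + n(-29)) + 157544 = ((581/12 + (1/15)*(-9)²) - ⅓*(-29)) + 157544 = ((581/12 + (1/15)*81) + 29/3) + 157544 = ((581/12 + 27/5) + 29/3) + 157544 = (3229/60 + 29/3) + 157544 = 3809/60 + 157544 = 9456449/60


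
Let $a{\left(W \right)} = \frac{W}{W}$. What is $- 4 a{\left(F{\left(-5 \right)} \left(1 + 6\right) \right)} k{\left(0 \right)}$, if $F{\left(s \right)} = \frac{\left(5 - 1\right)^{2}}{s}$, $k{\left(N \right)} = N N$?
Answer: $0$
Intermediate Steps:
$k{\left(N \right)} = N^{2}$
$F{\left(s \right)} = \frac{16}{s}$ ($F{\left(s \right)} = \frac{4^{2}}{s} = \frac{16}{s}$)
$a{\left(W \right)} = 1$
$- 4 a{\left(F{\left(-5 \right)} \left(1 + 6\right) \right)} k{\left(0 \right)} = \left(-4\right) 1 \cdot 0^{2} = \left(-4\right) 0 = 0$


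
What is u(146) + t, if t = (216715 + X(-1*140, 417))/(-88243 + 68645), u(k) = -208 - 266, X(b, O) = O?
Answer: -4753292/9799 ≈ -485.08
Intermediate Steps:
u(k) = -474
t = -108566/9799 (t = (216715 + 417)/(-88243 + 68645) = 217132/(-19598) = 217132*(-1/19598) = -108566/9799 ≈ -11.079)
u(146) + t = -474 - 108566/9799 = -4753292/9799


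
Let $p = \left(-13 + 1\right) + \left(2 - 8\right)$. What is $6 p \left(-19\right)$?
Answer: $2052$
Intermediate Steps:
$p = -18$ ($p = -12 + \left(2 - 8\right) = -12 - 6 = -18$)
$6 p \left(-19\right) = 6 \left(-18\right) \left(-19\right) = \left(-108\right) \left(-19\right) = 2052$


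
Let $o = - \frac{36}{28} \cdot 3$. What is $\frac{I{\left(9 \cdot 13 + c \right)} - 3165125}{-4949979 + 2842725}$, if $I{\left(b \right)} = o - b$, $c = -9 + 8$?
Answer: $\frac{11078357}{7375389} \approx 1.5021$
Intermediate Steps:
$c = -1$
$o = - \frac{27}{7}$ ($o = \left(-36\right) \frac{1}{28} \cdot 3 = \left(- \frac{9}{7}\right) 3 = - \frac{27}{7} \approx -3.8571$)
$I{\left(b \right)} = - \frac{27}{7} - b$
$\frac{I{\left(9 \cdot 13 + c \right)} - 3165125}{-4949979 + 2842725} = \frac{\left(- \frac{27}{7} - \left(9 \cdot 13 - 1\right)\right) - 3165125}{-4949979 + 2842725} = \frac{\left(- \frac{27}{7} - \left(117 - 1\right)\right) - 3165125}{-2107254} = \left(\left(- \frac{27}{7} - 116\right) - 3165125\right) \left(- \frac{1}{2107254}\right) = \left(- \frac{839}{7} - 3165125\right) \left(- \frac{1}{2107254}\right) = \left(- \frac{22156714}{7}\right) \left(- \frac{1}{2107254}\right) = \frac{11078357}{7375389}$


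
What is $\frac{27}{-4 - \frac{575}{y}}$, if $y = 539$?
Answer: $- \frac{14553}{2731} \approx -5.3288$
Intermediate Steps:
$\frac{27}{-4 - \frac{575}{y}} = \frac{27}{-4 - \frac{575}{539}} = \frac{27}{- \frac{2731}{539}} = 27 \left(- \frac{539}{2731}\right) = - \frac{14553}{2731}$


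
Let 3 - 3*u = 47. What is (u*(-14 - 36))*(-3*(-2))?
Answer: 4400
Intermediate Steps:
u = -44/3 (u = 1 - ⅓*47 = 1 - 47/3 = -44/3 ≈ -14.667)
(u*(-14 - 36))*(-3*(-2)) = (-44*(-14 - 36)/3)*(-3*(-2)) = -44/3*(-50)*6 = (2200/3)*6 = 4400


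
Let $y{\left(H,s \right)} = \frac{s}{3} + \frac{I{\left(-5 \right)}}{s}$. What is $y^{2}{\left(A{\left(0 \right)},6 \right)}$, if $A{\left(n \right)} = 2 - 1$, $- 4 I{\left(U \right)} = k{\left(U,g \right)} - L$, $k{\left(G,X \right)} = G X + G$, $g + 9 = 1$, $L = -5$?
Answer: $\frac{1}{9} \approx 0.11111$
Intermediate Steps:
$g = -8$ ($g = -9 + 1 = -8$)
$k{\left(G,X \right)} = G + G X$
$I{\left(U \right)} = - \frac{5}{4} + \frac{7 U}{4}$ ($I{\left(U \right)} = - \frac{U \left(1 - 8\right) - -5}{4} = - \frac{U \left(-7\right) + 5}{4} = - \frac{- 7 U + 5}{4} = - \frac{5 - 7 U}{4} = - \frac{5}{4} + \frac{7 U}{4}$)
$A{\left(n \right)} = 1$
$y{\left(H,s \right)} = - \frac{10}{s} + \frac{s}{3}$ ($y{\left(H,s \right)} = \frac{s}{3} + \frac{- \frac{5}{4} + \frac{7}{4} \left(-5\right)}{s} = s \frac{1}{3} + \frac{- \frac{5}{4} - \frac{35}{4}}{s} = \frac{s}{3} - \frac{10}{s} = - \frac{10}{s} + \frac{s}{3}$)
$y^{2}{\left(A{\left(0 \right)},6 \right)} = \left(- \frac{10}{6} + \frac{1}{3} \cdot 6\right)^{2} = \left(\left(-10\right) \frac{1}{6} + 2\right)^{2} = \left(- \frac{5}{3} + 2\right)^{2} = \left(\frac{1}{3}\right)^{2} = \frac{1}{9}$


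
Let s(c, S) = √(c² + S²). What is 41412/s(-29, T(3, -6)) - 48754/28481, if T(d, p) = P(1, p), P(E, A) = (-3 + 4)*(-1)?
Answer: -2566/1499 + 20706*√842/421 ≈ 1425.4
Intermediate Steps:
P(E, A) = -1 (P(E, A) = 1*(-1) = -1)
T(d, p) = -1
s(c, S) = √(S² + c²)
41412/s(-29, T(3, -6)) - 48754/28481 = 41412/(√((-1)² + (-29)²)) - 48754/28481 = 41412/(√(1 + 841)) - 48754*1/28481 = 41412/(√842) - 2566/1499 = 41412*(√842/842) - 2566/1499 = 20706*√842/421 - 2566/1499 = -2566/1499 + 20706*√842/421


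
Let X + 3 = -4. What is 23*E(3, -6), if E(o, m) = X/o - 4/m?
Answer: -115/3 ≈ -38.333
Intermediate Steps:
X = -7 (X = -3 - 4 = -7)
E(o, m) = -7/o - 4/m
23*E(3, -6) = 23*(-7/3 - 4/(-6)) = 23*(-7*1/3 - 4*(-1/6)) = 23*(-7/3 + 2/3) = 23*(-5/3) = -115/3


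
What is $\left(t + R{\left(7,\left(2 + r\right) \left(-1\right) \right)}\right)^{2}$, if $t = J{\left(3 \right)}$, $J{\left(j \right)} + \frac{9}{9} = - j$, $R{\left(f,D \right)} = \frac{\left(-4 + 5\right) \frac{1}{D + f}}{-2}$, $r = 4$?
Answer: $\frac{81}{4} \approx 20.25$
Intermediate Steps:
$R{\left(f,D \right)} = - \frac{1}{2 \left(D + f\right)}$ ($R{\left(f,D \right)} = 1 \frac{1}{D + f} \left(- \frac{1}{2}\right) = \frac{1}{D + f} \left(- \frac{1}{2}\right) = - \frac{1}{2 \left(D + f\right)}$)
$J{\left(j \right)} = -1 - j$
$t = -4$ ($t = -1 - 3 = -4$)
$\left(t + R{\left(7,\left(2 + r\right) \left(-1\right) \right)}\right)^{2} = \left(-4 - \frac{1}{2 \left(2 + 4\right) \left(-1\right) + 2 \cdot 7}\right)^{2} = \left(-4 - \frac{1}{2 \cdot 6 \left(-1\right) + 14}\right)^{2} = \left(-4 - \frac{1}{2 \left(-6\right) + 14}\right)^{2} = \left(-4 - \frac{1}{-12 + 14}\right)^{2} = \left(-4 - \frac{1}{2}\right)^{2} = \left(- \frac{9}{2}\right)^{2} = \frac{81}{4}$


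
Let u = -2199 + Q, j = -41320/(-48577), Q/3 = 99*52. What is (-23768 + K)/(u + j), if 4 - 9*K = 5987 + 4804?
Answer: -10915203323/5790993165 ≈ -1.8849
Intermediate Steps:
Q = 15444 (Q = 3*(99*52) = 3*5148 = 15444)
K = -10787/9 (K = 4/9 - (5987 + 4804)/9 = 4/9 - ⅑*10791 = 4/9 - 1199 = -10787/9 ≈ -1198.6)
j = 41320/48577 (j = -41320*(-1/48577) = 41320/48577 ≈ 0.85061)
u = 13245 (u = -2199 + 15444 = 13245)
(-23768 + K)/(u + j) = (-23768 - 10787/9)/(13245 + 41320/48577) = -224699/(9*643443685/48577) = -224699/9*48577/643443685 = -10915203323/5790993165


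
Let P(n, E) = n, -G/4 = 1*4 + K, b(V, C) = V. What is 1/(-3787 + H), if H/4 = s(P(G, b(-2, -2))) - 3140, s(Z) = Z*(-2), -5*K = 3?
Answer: -5/81191 ≈ -6.1583e-5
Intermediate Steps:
K = -⅗ (K = -⅕*3 = -⅗ ≈ -0.60000)
G = -68/5 (G = -4*(1*4 - ⅗) = -4*(4 - ⅗) = -4*17/5 = -68/5 ≈ -13.600)
s(Z) = -2*Z
H = -62256/5 (H = 4*(-2*(-68/5) - 3140) = 4*(136/5 - 3140) = 4*(-15564/5) = -62256/5 ≈ -12451.)
1/(-3787 + H) = 1/(-3787 - 62256/5) = 1/(-81191/5) = -5/81191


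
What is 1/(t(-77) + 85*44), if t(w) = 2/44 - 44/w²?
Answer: 1078/4031761 ≈ 0.00026738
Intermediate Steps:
t(w) = 1/22 - 44/w² (t(w) = 2*(1/44) - 44/w² = 1/22 - 44/w²)
1/(t(-77) + 85*44) = 1/((1/22 - 44/(-77)²) + 85*44) = 1/((1/22 - 44*1/5929) + 3740) = 1/((1/22 - 4/539) + 3740) = 1/(41/1078 + 3740) = 1/(4031761/1078) = 1078/4031761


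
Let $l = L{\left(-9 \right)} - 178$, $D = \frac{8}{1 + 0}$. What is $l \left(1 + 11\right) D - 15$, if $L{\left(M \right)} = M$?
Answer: $-17967$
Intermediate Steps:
$D = 8$ ($D = \frac{8}{1} = 8 \cdot 1 = 8$)
$l = -187$ ($l = -9 - 178 = -187$)
$l \left(1 + 11\right) D - 15 = - 187 \left(1 + 11\right) 8 - 15 = - 187 \cdot 12 \cdot 8 - 15 = \left(-187\right) 96 - 15 = -17952 - 15 = -17967$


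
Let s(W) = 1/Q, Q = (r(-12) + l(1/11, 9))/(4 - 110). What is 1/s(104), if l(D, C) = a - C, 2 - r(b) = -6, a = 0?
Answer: 1/106 ≈ 0.0094340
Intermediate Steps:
r(b) = 8 (r(b) = 2 - 1*(-6) = 2 + 6 = 8)
l(D, C) = -C (l(D, C) = 0 - C = -C)
Q = 1/106 (Q = (8 - 1*9)/(4 - 110) = (8 - 9)/(-106) = -1*(-1/106) = 1/106 ≈ 0.0094340)
s(W) = 106 (s(W) = 1/(1/106) = 106)
1/s(104) = 1/106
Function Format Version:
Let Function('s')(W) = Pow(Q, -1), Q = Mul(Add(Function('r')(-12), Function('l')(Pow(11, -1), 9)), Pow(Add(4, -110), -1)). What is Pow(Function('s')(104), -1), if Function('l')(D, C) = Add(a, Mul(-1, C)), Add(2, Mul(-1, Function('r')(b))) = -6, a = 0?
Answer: Rational(1, 106) ≈ 0.0094340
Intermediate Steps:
Function('r')(b) = 8 (Function('r')(b) = Add(2, Mul(-1, -6)) = Add(2, 6) = 8)
Function('l')(D, C) = Mul(-1, C) (Function('l')(D, C) = Add(0, Mul(-1, C)) = Mul(-1, C))
Q = Rational(1, 106) (Q = Mul(Add(8, Mul(-1, 9)), Pow(Add(4, -110), -1)) = Mul(Add(8, -9), Pow(-106, -1)) = Mul(-1, Rational(-1, 106)) = Rational(1, 106) ≈ 0.0094340)
Function('s')(W) = 106 (Function('s')(W) = Pow(Rational(1, 106), -1) = 106)
Pow(Function('s')(104), -1) = Pow(106, -1) = Rational(1, 106)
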